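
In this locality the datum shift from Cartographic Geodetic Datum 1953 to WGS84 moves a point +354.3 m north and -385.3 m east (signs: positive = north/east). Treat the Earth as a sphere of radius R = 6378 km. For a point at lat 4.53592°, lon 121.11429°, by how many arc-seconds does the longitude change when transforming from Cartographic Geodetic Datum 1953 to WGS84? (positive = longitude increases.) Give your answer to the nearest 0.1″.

At latitude 4.53592°, cos φ = 0.996868.
One radian of longitude at latitude φ spans R cos φ, so Δλ = ΔE / (R cos φ) = -385.3 / (6378000 × 0.996868) = -6.0601e-05 rad = -12.500″.

Δλ = -12.5″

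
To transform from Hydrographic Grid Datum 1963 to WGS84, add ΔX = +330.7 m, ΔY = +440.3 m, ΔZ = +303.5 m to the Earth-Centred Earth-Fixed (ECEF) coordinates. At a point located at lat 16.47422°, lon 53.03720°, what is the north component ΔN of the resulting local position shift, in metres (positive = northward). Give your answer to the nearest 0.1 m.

At φ = 16.47422°, λ = 53.03720°: sin φ = 0.283584, cos φ = 0.958947, sin λ = 0.799026, cos λ = 0.601296.
ΔN = −sin φ cos λ·ΔX − sin φ sin λ·ΔY + cos φ·ΔZ = −(0.283584)(0.601296)(330.7) − (0.283584)(0.799026)(440.3) + (0.958947)(303.5) = 134.88 m.

ΔN = 134.9 m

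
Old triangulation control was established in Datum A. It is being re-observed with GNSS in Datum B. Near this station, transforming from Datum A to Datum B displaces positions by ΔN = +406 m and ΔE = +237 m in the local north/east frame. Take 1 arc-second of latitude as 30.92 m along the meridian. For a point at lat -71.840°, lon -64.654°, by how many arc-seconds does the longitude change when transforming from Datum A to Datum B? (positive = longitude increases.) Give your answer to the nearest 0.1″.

At latitude -71.840°, cos φ = 0.311672.
1″ of longitude at this latitude = 30.92 × cos φ = 9.6369 m, so Δλ = 237.0 / 9.6369 = 24.593″.

Δλ = 24.6″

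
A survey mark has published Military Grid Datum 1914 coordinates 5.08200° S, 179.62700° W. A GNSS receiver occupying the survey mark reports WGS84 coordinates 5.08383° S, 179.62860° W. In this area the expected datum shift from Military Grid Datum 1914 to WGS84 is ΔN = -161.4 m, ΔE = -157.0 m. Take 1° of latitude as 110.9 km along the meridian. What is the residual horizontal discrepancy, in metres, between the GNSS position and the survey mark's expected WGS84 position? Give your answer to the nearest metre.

Observed coordinate differences: Δφ = -0.00183°, Δλ = -0.00160°.
Converting to metres (1° lat = 110900 m, cos φ = 0.996069): observed ΔN = -202.9 m, observed ΔE = -176.7 m.
Subtracting the expected shift leaves a residual of -202.9 − (-161.4) = -41.5 m north and -176.7 − (-157.0) = -19.7 m east.
Residual distance = √((-41.5)² + (-19.7)²) = 46.0 m.

46 m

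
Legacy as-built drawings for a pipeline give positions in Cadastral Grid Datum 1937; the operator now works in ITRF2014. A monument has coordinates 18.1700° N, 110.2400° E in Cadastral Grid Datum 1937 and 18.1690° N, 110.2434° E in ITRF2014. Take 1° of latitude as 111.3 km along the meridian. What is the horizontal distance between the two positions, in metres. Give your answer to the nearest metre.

376 m

Δφ = 18.1690° − 18.1700° = -0.0010°; Δλ = 110.2434° − 110.2400° = +0.0034°.
ΔN = Δφ × 111300 = -111.3 m; ΔE = Δλ × 111300 × cos(18.1700°) = +0.0034 × 111300 × 0.950135 = 359.6 m.
Distance = √(ΔE² + ΔN²) = √(359.6² + (-111.3)²) = 376.4 m.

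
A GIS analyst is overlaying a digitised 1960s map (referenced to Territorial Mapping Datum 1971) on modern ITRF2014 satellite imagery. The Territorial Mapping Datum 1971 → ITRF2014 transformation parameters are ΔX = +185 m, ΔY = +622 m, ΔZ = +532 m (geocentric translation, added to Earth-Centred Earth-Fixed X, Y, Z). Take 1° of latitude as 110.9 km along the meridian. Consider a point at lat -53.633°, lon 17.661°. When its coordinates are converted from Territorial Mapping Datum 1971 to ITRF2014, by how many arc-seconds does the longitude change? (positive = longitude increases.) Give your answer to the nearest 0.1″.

sin φ = -0.805235, cos φ = 0.592955, sin λ = 0.303385, cos λ = 0.952868.
East component: ΔE = −sin λ·ΔX + cos λ·ΔY = −(0.303385)(185) + (0.952868)(622) = 536.56 m.
1° of latitude spans 110900 m; at latitude φ, 1° of longitude spans that × cos φ = 65758.7 m, so Δλ = 536.56 / 65758.7 × 3600 = 29.374″.

Δλ = 29.4″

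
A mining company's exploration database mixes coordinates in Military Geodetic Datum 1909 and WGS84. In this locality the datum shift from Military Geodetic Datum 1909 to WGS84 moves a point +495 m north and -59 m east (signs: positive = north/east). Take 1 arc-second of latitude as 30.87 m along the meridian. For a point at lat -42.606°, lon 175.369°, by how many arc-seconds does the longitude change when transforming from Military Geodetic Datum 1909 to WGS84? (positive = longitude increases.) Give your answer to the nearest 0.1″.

At latitude -42.606°, cos φ = 0.736026.
1″ of longitude at this latitude = 30.87 × cos φ = 22.7211 m, so Δλ = -59.0 / 22.7211 = -2.597″.

Δλ = -2.6″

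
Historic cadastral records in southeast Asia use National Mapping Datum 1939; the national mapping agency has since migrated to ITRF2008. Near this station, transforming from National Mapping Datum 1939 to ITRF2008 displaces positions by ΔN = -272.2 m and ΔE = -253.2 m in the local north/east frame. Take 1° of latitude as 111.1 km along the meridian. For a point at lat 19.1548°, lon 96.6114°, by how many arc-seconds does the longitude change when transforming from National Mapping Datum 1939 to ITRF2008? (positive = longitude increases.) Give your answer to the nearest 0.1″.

At latitude 19.1548°, cos φ = 0.944636.
1° of longitude at this latitude = 111.1 × cos φ = 104.95 km, so Δλ = -253.2 / 104949.0 = -0.0024126° = -8.685″.

Δλ = -8.7″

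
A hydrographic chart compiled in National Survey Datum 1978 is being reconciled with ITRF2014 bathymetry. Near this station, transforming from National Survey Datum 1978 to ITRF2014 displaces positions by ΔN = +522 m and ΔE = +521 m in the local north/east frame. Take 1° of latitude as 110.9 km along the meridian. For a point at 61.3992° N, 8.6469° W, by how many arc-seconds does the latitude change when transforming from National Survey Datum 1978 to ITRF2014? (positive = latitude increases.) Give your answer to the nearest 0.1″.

1° of latitude = 110.9 km, so Δφ = 522.0 / 110900 = 0.0047069° = 16.945″.

Δφ = 16.9″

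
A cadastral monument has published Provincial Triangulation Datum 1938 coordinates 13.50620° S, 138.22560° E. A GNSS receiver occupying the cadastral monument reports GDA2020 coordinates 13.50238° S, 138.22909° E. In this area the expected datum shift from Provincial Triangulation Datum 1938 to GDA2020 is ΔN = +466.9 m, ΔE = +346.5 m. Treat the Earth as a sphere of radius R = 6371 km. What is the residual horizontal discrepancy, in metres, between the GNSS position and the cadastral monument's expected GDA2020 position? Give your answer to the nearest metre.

52 m

Observed coordinate differences: Δφ = +0.00382°, Δλ = +0.00349°.
Converting to metres (1° lat = 111195 m, cos φ = 0.972345): observed ΔN = 424.8 m, observed ΔE = 377.3 m.
Subtracting the expected shift leaves a residual of 424.8 − (466.9) = -42.1 m north and 377.3 − (346.5) = 30.8 m east.
Residual distance = √((-42.1)² + 30.8²) = 52.2 m.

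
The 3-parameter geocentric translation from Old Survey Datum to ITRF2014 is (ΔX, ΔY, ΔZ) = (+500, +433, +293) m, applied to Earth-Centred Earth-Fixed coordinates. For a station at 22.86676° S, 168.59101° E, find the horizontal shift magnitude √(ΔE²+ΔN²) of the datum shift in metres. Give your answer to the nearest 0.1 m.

535.4 m

At φ = -22.86676°, λ = 168.59101°: sin φ = -0.388589, cos φ = 0.921411, sin λ = 0.197811, cos λ = -0.980240.
ΔE = −sin λ·ΔX + cos λ·ΔY = −(0.197811)·(500) + (-0.980240)·(433) = -523.35 m.
ΔN = −sin φ cos λ·ΔX − sin φ sin λ·ΔY + cos φ·ΔZ = −(-0.388589)(-0.980240)(500) − (-0.388589)(0.197811)(433) + (0.921411)(293) = 112.80 m.
Horizontal magnitude = √(ΔE² + ΔN²) = √((-523.35)² + 112.80²) = 535.37 m.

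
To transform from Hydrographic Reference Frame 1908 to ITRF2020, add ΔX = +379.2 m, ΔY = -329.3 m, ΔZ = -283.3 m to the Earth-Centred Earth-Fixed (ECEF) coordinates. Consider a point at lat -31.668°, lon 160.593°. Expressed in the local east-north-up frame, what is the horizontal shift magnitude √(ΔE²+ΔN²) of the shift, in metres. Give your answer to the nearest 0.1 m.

The local east axis at (φ, λ) is (−sin λ, cos λ, 0), so ΔE = −sin(160.593°)·379.2 + cos(160.593°)·(-329.3) = 184.59 m.
The local north axis is (−sin φ cos λ, −sin φ sin λ, cos φ), giving ΔN = -187.767 − 57.444 − 241.118 = -486.33 m.
Horizontal magnitude = √(ΔE² + ΔN²) = √(184.59² + (-486.33)²) = 520.18 m.

520.2 m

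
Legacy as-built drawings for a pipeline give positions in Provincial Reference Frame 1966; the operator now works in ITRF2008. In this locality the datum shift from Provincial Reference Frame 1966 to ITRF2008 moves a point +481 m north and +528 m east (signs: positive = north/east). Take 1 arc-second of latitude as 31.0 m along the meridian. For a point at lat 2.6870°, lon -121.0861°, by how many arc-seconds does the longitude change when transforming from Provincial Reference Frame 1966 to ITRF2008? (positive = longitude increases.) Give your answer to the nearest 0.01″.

At latitude 2.6870°, cos φ = 0.998901.
1″ of longitude at this latitude = 31.00 × cos φ = 30.9659 m, so Δλ = 528.0 / 30.9659 = 17.051″.

Δλ = 17.05″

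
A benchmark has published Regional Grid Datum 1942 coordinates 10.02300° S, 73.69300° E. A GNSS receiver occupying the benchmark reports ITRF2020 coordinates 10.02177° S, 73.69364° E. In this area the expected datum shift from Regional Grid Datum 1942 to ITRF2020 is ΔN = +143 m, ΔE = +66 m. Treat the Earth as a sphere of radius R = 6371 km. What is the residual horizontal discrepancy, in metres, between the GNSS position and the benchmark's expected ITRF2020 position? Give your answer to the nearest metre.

7 m

Observed coordinate differences: Δφ = +0.00123°, Δλ = +0.00064°.
Converting to metres (1° lat = 111195 m, cos φ = 0.984738): observed ΔN = 136.8 m, observed ΔE = 70.1 m.
Subtracting the expected shift leaves a residual of 136.8 − (143) = -6.2 m north and 70.1 − (66) = 4.1 m east.
Residual distance = √((-6.2)² + 4.1²) = 7.4 m.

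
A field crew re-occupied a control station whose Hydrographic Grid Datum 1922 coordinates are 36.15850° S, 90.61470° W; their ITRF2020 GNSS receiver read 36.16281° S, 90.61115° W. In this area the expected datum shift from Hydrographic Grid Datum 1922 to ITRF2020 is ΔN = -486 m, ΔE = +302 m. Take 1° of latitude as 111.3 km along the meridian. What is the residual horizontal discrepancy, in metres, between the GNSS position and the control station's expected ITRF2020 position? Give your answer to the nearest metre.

Observed coordinate differences: Δφ = -0.00431°, Δλ = +0.00355°.
Converting to metres (1° lat = 111300 m, cos φ = 0.807388): observed ΔN = -479.7 m, observed ΔE = 319.0 m.
Subtracting the expected shift leaves a residual of -479.7 − (-486) = 6.3 m north and 319.0 − (302) = 17.0 m east.
Residual distance = √(6.3² + 17.0²) = 18.1 m.

18 m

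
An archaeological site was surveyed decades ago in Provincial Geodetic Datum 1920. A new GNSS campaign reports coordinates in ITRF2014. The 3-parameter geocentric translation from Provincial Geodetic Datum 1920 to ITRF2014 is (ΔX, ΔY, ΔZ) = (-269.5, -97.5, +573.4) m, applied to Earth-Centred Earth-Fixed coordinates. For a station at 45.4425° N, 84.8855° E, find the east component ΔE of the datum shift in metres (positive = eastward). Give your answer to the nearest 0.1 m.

The local east axis at (φ, λ) is (−sin λ, cos λ, 0), so ΔE = −sin(84.8855°)·(-269.5) + cos(84.8855°)·(-97.5) = 259.74 m.

ΔE = 259.7 m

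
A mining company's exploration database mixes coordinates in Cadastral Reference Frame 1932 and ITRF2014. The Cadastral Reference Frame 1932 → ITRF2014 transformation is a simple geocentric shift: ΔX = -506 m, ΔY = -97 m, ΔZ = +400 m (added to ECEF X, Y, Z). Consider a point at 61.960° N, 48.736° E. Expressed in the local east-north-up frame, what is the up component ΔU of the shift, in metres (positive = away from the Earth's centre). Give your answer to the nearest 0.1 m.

ΔU = 161.9 m

At φ = 61.960°, λ = 48.736°: sin φ = 0.882620, cos φ = 0.470088, sin λ = 0.751679, cos λ = 0.659530.
ΔU = cos φ cos λ·ΔX + cos φ sin λ·ΔY + sin φ·ΔZ = (0.470088)(0.659530)(-506) + (0.470088)(0.751679)(-97) + (0.882620)(400) = 161.89 m.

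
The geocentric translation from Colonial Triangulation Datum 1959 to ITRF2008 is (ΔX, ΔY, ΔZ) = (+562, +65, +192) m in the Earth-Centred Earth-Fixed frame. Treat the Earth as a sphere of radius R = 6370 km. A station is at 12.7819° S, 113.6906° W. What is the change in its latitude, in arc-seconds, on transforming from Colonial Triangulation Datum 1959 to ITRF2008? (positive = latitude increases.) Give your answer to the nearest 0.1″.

sin φ = -0.221240, cos φ = 0.975219, sin λ = -0.915729, cos λ = -0.401798.
North component: ΔN = −sin φ cos λ·ΔX − sin φ sin λ·ΔY + cos φ·ΔZ = −(-0.221240)(-0.401798)(562) − (-0.221240)(-0.915729)(65) + (0.975219)(192) = 124.12 m.
1° of latitude spans πR/180 = 111177 m, so Δφ = 124.12 / 111177 × 3600 = 4.019″.

Δφ = 4.0″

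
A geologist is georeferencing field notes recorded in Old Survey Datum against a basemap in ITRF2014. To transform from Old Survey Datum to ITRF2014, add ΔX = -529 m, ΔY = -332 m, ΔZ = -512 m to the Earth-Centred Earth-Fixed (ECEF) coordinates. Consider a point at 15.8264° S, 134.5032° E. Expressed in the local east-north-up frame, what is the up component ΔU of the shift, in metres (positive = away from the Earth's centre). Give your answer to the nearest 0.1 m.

The local up (radial) axis is (cos φ cos λ, cos φ sin λ, sin φ), giving ΔU = 356.746 − 227.810 + 139.634 = 268.57 m.

ΔU = 268.6 m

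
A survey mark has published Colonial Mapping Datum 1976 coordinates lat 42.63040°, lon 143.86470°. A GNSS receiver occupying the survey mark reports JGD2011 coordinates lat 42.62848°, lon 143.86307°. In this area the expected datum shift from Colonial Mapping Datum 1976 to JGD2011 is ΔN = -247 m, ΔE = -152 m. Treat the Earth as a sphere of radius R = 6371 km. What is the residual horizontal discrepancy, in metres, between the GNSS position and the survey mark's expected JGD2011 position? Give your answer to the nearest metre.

38 m

Observed coordinate differences: Δφ = -0.00192°, Δλ = -0.00163°.
Converting to metres (1° lat = 111195 m, cos φ = 0.735738): observed ΔN = -213.5 m, observed ΔE = -133.4 m.
Subtracting the expected shift leaves a residual of -213.5 − (-247) = 33.5 m north and -133.4 − (-152) = 18.6 m east.
Residual distance = √(33.5² + 18.6²) = 38.3 m.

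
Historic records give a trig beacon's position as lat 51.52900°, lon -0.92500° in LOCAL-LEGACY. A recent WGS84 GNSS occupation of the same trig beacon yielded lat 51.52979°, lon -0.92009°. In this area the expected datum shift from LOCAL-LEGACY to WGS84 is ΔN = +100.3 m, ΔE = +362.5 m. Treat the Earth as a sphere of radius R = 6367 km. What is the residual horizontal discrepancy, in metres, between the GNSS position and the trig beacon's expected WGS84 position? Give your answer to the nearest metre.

26 m

Observed coordinate differences: Δφ = +0.00079°, Δλ = +0.00491°.
Converting to metres (1° lat = 111125 m, cos φ = 0.622118): observed ΔN = 87.8 m, observed ΔE = 339.4 m.
Subtracting the expected shift leaves a residual of 87.8 − (100.3) = -12.5 m north and 339.4 − (362.5) = -23.1 m east.
Residual distance = √((-12.5)² + (-23.1)²) = 26.2 m.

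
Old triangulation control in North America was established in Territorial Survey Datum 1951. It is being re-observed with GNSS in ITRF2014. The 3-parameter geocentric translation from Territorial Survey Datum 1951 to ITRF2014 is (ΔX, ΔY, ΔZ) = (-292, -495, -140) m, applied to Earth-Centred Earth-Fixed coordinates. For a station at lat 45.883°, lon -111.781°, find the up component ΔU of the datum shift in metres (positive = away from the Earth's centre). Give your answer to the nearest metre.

The local up (radial) axis is (cos φ cos λ, cos φ sin λ, sin φ), giving ΔU = 75.425 + 319.982 − 100.509 = 294.90 m.

ΔU = 295 m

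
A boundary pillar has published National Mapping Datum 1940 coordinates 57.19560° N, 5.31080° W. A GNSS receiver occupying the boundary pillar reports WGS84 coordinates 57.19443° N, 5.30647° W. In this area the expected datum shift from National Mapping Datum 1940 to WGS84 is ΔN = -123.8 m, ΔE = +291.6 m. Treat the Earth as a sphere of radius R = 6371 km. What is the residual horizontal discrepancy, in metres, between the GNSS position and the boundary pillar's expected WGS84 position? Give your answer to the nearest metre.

Observed coordinate differences: Δφ = -0.00117°, Δλ = +0.00433°.
Converting to metres (1° lat = 111195 m, cos φ = 0.541773): observed ΔN = -130.1 m, observed ΔE = 260.8 m.
Subtracting the expected shift leaves a residual of -130.1 − (-123.8) = -6.3 m north and 260.8 − (291.6) = -30.8 m east.
Residual distance = √((-6.3)² + (-30.8)²) = 31.4 m.

31 m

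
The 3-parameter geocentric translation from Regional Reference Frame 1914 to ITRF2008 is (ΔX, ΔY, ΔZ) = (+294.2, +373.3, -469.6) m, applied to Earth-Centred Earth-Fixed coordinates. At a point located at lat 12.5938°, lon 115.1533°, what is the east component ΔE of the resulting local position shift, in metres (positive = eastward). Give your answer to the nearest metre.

At φ = 12.5938°, λ = 115.1533°: sin φ = 0.218038, cos φ = 0.975940, sin λ = 0.905174, cos λ = -0.425042.
ΔE = −sin λ·ΔX + cos λ·ΔY = −(0.905174)·(294.2) + (-0.425042)·(373.3) = -424.97 m.

ΔE = -425 m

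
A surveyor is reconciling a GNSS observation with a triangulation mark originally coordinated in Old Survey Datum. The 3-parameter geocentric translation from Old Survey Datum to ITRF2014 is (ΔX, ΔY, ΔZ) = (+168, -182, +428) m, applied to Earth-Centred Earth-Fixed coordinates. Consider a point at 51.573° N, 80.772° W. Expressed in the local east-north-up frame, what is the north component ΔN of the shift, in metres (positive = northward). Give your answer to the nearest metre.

At φ = 51.573°, λ = -80.772°: sin φ = 0.783401, cos φ = 0.621517, sin λ = -0.987058, cos λ = 0.160364.
ΔN = −sin φ cos λ·ΔX − sin φ sin λ·ΔY + cos φ·ΔZ = −(0.783401)(0.160364)(168) − (0.783401)(-0.987058)(-182) + (0.621517)(428) = 104.17 m.

ΔN = 104 m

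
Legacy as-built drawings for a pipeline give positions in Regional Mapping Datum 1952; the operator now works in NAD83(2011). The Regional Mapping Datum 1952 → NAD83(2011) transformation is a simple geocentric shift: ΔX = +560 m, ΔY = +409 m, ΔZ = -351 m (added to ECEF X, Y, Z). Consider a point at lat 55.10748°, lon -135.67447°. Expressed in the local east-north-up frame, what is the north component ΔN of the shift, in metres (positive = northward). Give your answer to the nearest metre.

ΔN = 362 m

The local north axis is (−sin φ cos λ, −sin φ sin λ, cos φ), giving ΔN = 328.594 + 234.406 − 200.786 = 362.21 m.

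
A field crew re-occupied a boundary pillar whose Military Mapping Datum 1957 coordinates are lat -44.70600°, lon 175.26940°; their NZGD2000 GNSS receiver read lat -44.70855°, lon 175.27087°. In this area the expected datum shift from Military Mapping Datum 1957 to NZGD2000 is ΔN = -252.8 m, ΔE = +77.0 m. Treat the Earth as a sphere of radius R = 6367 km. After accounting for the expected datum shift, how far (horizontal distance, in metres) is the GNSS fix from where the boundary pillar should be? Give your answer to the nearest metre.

50 m

Observed coordinate differences: Δφ = -0.00255°, Δλ = +0.00147°.
Converting to metres (1° lat = 111125 m, cos φ = 0.710726): observed ΔN = -283.4 m, observed ΔE = 116.1 m.
Subtracting the expected shift leaves a residual of -283.4 − (-252.8) = -30.6 m north and 116.1 − (77.0) = 39.1 m east.
Residual distance = √((-30.6)² + 39.1²) = 49.6 m.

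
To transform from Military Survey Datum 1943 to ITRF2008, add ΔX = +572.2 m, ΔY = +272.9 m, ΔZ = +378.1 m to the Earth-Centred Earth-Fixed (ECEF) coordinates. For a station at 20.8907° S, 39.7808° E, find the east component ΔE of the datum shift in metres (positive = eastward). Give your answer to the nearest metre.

At φ = -20.8907°, λ = 39.7808°: sin φ = -0.356586, cos φ = 0.934262, sin λ = 0.639852, cos λ = 0.768498.
ΔE = −sin λ·ΔX + cos λ·ΔY = −(0.639852)·(572.2) + (0.768498)·(272.9) = -156.40 m.

ΔE = -156 m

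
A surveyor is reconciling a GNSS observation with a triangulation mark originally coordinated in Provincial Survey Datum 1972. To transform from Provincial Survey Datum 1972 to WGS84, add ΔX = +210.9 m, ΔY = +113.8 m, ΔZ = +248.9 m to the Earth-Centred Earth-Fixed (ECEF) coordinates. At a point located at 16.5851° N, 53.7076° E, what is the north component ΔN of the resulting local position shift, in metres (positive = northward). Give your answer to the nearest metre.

ΔN = 177 m

The local north axis is (−sin φ cos λ, −sin φ sin λ, cos φ), giving ΔN = -35.632 − 26.181 + 238.545 = 176.73 m.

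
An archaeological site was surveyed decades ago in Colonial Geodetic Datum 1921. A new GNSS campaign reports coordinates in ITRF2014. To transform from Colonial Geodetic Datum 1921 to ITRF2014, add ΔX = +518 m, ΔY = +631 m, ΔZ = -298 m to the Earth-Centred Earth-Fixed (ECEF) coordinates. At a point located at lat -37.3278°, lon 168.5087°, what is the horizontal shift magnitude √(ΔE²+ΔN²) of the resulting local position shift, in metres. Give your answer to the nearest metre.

At φ = -37.3278°, λ = 168.5087°: sin φ = -0.606374, cos φ = 0.795179, sin λ = 0.199219, cos λ = -0.979955.
ΔE = −sin λ·ΔX + cos λ·ΔY = −(0.199219)·(518) + (-0.979955)·(631) = -721.55 m.
ΔN = −sin φ cos λ·ΔX − sin φ sin λ·ΔY + cos φ·ΔZ = −(-0.606374)(-0.979955)(518) − (-0.606374)(0.199219)(631) + (0.795179)(-298) = -468.54 m.
Horizontal magnitude = √(ΔE² + ΔN²) = √((-721.55)² + (-468.54)²) = 860.33 m.

860 m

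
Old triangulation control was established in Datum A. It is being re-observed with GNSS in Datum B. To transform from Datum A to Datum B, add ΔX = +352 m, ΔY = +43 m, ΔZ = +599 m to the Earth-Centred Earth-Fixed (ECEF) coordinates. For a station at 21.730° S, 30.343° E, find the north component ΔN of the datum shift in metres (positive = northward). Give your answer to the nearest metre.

The local north axis is (−sin φ cos λ, −sin φ sin λ, cos φ), giving ΔN = 112.470 + 8.042 + 556.434 = 676.95 m.

ΔN = 677 m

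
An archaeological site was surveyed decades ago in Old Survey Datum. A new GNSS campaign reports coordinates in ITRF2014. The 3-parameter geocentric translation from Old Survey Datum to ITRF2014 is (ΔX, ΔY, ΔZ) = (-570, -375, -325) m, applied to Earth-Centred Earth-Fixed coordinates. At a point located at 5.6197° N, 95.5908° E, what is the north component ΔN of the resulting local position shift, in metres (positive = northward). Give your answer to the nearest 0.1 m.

ΔN = -292.3 m

At φ = 5.6197°, λ = 95.5908°: sin φ = 0.097925, cos φ = 0.995194, sin λ = 0.995243, cos λ = -0.097423.
ΔN = −sin φ cos λ·ΔX − sin φ sin λ·ΔY + cos φ·ΔZ = −(0.097925)(-0.097423)(-570) − (0.097925)(0.995243)(-375) + (0.995194)(-325) = -292.33 m.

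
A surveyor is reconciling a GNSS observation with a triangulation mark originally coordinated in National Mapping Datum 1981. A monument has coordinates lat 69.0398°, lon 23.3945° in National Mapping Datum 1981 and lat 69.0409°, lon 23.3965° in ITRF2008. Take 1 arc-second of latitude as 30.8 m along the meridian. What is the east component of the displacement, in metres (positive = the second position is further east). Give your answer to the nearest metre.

ΔE = 79 m

Δφ = 69.0409° − 69.0398° = +0.0011°; Δλ = 23.3965° − 23.3945° = +0.0020°.
1° of latitude = 3600 × 30.80 = 110880 m.
ΔN = Δφ × 110880 = 122.0 m; ΔE = Δλ × 110880 × cos(69.0398°) = +0.0020 × 110880 × 0.357719 = 79.3 m.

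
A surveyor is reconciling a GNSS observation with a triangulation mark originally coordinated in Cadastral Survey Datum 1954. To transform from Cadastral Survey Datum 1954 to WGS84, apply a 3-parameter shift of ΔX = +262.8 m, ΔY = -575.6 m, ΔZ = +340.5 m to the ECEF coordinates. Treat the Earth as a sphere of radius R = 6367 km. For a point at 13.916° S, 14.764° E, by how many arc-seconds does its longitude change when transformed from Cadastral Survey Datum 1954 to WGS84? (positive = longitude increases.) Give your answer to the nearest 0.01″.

Δλ = -20.81″

sin φ = -0.240499, cos φ = 0.970649, sin λ = 0.254838, cos λ = 0.966984.
East component: ΔE = −sin λ·ΔX + cos λ·ΔY = −(0.254838)(262.8) + (0.966984)(-575.6) = -623.57 m.
1° of latitude spans πR/180 = 111125 m; at latitude φ, 1° of longitude spans that × cos φ = 107863.5 m, so Δλ = -623.57 / 107863.5 × 3600 = -20.812″.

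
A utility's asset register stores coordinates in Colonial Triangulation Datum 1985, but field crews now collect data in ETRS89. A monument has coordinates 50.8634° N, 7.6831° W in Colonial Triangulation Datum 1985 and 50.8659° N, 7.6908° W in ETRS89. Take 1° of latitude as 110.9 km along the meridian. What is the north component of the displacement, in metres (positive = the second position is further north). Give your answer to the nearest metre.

Δφ = 50.8659° − 50.8634° = +0.0025°; Δλ = -7.6908° − -7.6831° = -0.0077°.
ΔN = Δφ × 110900 = 277.3 m; ΔE = Δλ × 110900 × cos(50.8634°) = -0.0077 × 110900 × 0.631171 = -539.0 m.

ΔN = 277 m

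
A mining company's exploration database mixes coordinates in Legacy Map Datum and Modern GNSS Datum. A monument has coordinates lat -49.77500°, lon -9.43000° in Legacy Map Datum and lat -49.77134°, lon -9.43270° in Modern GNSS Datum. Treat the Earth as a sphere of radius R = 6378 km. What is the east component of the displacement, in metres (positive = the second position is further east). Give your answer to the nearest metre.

Δφ = -49.77134° − -49.77500° = +0.00366°; Δλ = -9.43270° − -9.43000° = -0.00270°.
1° along a meridian = πR/180 = 111317 m.
ΔN = Δφ × 111317 = 407.4 m; ΔE = Δλ × 111317 × cos(-49.77500°) = -0.00270 × 111317 × 0.645791 = -194.1 m.

ΔE = -194 m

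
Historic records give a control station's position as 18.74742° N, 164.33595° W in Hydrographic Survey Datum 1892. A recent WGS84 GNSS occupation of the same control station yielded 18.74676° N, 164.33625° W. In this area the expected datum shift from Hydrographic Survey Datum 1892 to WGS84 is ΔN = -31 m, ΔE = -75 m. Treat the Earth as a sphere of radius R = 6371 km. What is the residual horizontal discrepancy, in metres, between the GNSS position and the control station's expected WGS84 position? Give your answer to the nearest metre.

Observed coordinate differences: Δφ = -0.00066°, Δλ = -0.00030°.
Converting to metres (1° lat = 111195 m, cos φ = 0.946945): observed ΔN = -73.4 m, observed ΔE = -31.6 m.
Subtracting the expected shift leaves a residual of -73.4 − (-31) = -42.4 m north and -31.6 − (-75) = 43.4 m east.
Residual distance = √((-42.4)² + 43.4²) = 60.7 m.

61 m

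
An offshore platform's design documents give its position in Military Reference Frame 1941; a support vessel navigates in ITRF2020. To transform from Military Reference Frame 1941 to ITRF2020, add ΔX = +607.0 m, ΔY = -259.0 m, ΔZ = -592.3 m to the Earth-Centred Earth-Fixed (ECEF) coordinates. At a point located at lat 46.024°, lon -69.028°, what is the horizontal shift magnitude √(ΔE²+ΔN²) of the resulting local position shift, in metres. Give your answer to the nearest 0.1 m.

880.2 m

The local east axis at (φ, λ) is (−sin λ, cos λ, 0), so ΔE = −sin(-69.028°)·607.0 + cos(-69.028°)·(-259.0) = 474.09 m.
The local north axis is (−sin φ cos λ, −sin φ sin λ, cos φ), giving ΔN = -156.341 − 174.037 − 411.268 = -741.65 m.
Horizontal magnitude = √(ΔE² + ΔN²) = √(474.09² + (-741.65)²) = 880.23 m.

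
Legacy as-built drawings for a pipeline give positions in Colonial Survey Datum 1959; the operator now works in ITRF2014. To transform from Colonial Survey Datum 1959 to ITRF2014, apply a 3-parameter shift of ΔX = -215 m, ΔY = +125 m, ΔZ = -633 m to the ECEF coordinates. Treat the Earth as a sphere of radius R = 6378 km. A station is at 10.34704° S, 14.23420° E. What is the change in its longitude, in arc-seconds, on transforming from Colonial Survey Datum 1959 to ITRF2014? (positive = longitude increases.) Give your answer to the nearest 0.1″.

Δλ = 5.7″

sin φ = -0.179610, cos φ = 0.983738, sin λ = 0.245886, cos λ = 0.969299.
East component: ΔE = −sin λ·ΔX + cos λ·ΔY = −(0.245886)(-215) + (0.969299)(125) = 174.03 m.
1° of latitude spans πR/180 = 111317 m; at latitude φ, 1° of longitude spans that × cos φ = 109506.9 m, so Δλ = 174.03 / 109506.9 × 3600 = 5.721″.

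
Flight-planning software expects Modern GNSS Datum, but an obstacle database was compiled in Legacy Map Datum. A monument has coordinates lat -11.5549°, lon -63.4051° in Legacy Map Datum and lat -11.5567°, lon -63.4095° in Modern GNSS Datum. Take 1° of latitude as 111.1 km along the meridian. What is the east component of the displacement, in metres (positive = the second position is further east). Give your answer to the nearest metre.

Δφ = -11.5567° − -11.5549° = -0.0018°; Δλ = -63.4095° − -63.4051° = -0.0044°.
ΔN = Δφ × 111100 = -200.0 m; ΔE = Δλ × 111100 × cos(-11.5549°) = -0.0044 × 111100 × 0.979733 = -478.9 m.

ΔE = -479 m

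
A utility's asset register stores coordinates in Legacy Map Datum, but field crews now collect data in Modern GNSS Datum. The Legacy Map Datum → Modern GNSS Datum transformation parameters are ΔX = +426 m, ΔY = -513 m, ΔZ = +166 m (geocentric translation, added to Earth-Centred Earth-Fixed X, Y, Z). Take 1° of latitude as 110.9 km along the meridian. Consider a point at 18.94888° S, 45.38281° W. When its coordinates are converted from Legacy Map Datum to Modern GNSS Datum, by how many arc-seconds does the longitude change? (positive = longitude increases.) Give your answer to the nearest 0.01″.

Δλ = -1.96″

sin φ = -0.324724, cos φ = 0.945809, sin λ = -0.711815, cos λ = 0.702367.
East component: ΔE = −sin λ·ΔX + cos λ·ΔY = −(-0.711815)(426) + (0.702367)(-513) = -57.08 m.
1° of latitude spans 110900 m; at latitude φ, 1° of longitude spans that × cos φ = 104890.2 m, so Δλ = -57.08 / 104890.2 × 3600 = -1.959″.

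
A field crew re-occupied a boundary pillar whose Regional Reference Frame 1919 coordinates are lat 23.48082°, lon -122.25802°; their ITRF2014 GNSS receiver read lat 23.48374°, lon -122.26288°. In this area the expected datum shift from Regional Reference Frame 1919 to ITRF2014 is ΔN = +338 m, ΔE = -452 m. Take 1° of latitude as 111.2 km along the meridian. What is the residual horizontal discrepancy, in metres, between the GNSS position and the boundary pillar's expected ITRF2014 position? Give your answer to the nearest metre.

46 m

Observed coordinate differences: Δφ = +0.00292°, Δλ = -0.00486°.
Converting to metres (1° lat = 111200 m, cos φ = 0.917194): observed ΔN = 324.7 m, observed ΔE = -495.7 m.
Subtracting the expected shift leaves a residual of 324.7 − (338) = -13.3 m north and -495.7 − (-452) = -43.7 m east.
Residual distance = √((-13.3)² + (-43.7)²) = 45.7 m.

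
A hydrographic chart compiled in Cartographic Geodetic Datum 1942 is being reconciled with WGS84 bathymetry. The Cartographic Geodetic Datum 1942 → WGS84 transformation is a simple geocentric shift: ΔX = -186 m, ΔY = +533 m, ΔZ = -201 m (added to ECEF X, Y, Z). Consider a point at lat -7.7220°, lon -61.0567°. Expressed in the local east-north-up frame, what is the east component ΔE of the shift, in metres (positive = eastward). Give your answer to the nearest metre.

ΔE = 95 m

The local east axis at (φ, λ) is (−sin λ, cos λ, 0), so ΔE = −sin(-61.0567°)·(-186) + cos(-61.0567°)·533 = 95.17 m.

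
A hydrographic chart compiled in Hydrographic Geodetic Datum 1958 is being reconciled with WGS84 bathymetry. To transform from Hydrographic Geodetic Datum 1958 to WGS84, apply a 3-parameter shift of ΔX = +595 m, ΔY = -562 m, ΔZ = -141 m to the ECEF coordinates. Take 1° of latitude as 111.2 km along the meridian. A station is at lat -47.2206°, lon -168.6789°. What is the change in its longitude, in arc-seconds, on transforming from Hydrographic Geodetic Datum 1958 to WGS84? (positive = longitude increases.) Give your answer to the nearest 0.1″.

Δλ = 31.8″

sin φ = -0.733974, cos φ = 0.679177, sin λ = -0.196307, cos λ = -0.980542.
East component: ΔE = −sin λ·ΔX + cos λ·ΔY = −(-0.196307)(595) + (-0.980542)(-562) = 667.87 m.
1° of latitude spans 111200 m; at latitude φ, 1° of longitude spans that × cos φ = 75524.5 m, so Δλ = 667.87 / 75524.5 × 3600 = 31.835″.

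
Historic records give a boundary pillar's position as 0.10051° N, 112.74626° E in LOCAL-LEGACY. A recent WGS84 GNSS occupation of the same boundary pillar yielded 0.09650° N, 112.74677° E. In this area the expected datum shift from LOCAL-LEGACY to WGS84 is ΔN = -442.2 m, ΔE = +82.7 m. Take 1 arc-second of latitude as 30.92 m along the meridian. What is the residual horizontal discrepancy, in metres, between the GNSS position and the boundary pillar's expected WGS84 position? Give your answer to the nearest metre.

26 m

Observed coordinate differences: Δφ = -0.00401°, Δλ = +0.00051°.
Converting to metres (1° lat = 111312 m, cos φ = 0.999998): observed ΔN = -446.4 m, observed ΔE = 56.8 m.
Subtracting the expected shift leaves a residual of -446.4 − (-442.2) = -4.2 m north and 56.8 − (82.7) = -25.9 m east.
Residual distance = √((-4.2)² + (-25.9)²) = 26.3 m.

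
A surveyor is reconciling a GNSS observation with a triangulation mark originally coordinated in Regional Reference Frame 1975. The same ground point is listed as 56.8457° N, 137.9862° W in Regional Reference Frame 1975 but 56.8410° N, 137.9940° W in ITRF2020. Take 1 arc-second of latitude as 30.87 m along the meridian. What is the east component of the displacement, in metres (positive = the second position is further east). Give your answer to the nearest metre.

ΔE = -474 m

Δφ = 56.8410° − 56.8457° = -0.0047°; Δλ = -137.9940° − -137.9862° = -0.0078°.
1° of latitude = 3600 × 30.87 = 111132 m.
ΔN = Δφ × 111132 = -522.3 m; ΔE = Δλ × 111132 × cos(56.8457°) = -0.0078 × 111132 × 0.546896 = -474.1 m.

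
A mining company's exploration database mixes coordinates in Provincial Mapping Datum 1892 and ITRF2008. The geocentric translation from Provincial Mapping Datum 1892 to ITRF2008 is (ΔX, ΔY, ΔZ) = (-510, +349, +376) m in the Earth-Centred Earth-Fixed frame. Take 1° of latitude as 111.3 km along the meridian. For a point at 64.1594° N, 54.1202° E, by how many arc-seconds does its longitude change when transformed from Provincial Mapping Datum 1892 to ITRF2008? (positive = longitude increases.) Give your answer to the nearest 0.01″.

Δλ = 45.84″

sin φ = 0.900010, cos φ = 0.435869, sin λ = 0.810248, cos λ = 0.586087.
East component: ΔE = −sin λ·ΔX + cos λ·ΔY = −(0.810248)(-510) + (0.586087)(349) = 617.77 m.
1° of latitude spans 111300 m; at latitude φ, 1° of longitude spans that × cos φ = 48512.2 m, so Δλ = 617.77 / 48512.2 × 3600 = 45.844″.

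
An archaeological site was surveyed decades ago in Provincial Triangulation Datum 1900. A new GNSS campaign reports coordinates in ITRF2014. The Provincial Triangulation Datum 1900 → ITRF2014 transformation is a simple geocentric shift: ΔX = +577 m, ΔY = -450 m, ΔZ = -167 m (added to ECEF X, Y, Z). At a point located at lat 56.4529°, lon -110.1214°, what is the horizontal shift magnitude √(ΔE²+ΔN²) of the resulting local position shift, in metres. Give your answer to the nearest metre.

750 m

The local east axis at (φ, λ) is (−sin λ, cos λ, 0), so ΔE = −sin(-110.1214°)·577 + cos(-110.1214°)·(-450) = 696.59 m.
The local north axis is (−sin φ cos λ, −sin φ sin λ, cos φ), giving ΔN = 165.431 − 352.154 − 92.288 = -279.01 m.
Horizontal magnitude = √(ΔE² + ΔN²) = √(696.59² + (-279.01)²) = 750.39 m.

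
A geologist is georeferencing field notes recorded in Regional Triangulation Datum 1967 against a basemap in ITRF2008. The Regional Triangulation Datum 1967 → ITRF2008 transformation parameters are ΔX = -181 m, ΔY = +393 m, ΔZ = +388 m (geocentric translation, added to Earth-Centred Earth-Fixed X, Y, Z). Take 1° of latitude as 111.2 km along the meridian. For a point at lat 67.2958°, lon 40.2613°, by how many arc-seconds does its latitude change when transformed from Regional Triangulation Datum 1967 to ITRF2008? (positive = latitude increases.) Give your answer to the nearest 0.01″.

sin φ = 0.922510, cos φ = 0.385974, sin λ = 0.646274, cos λ = 0.763105.
North component: ΔN = −sin φ cos λ·ΔX − sin φ sin λ·ΔY + cos φ·ΔZ = −(0.922510)(0.763105)(-181) − (0.922510)(0.646274)(393) + (0.385974)(388) = 42.87 m.
1° of latitude spans 111200 m, so Δφ = 42.87 / 111200 × 3600 = 1.388″.

Δφ = 1.39″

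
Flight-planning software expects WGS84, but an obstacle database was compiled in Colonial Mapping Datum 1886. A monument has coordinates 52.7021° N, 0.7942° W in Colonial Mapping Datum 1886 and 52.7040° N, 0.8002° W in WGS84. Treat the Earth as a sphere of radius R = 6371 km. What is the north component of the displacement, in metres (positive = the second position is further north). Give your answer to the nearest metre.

Δφ = 52.7040° − 52.7021° = +0.0019°; Δλ = -0.8002° − -0.7942° = -0.0060°.
1° along a meridian = πR/180 = 111195 m.
ΔN = Δφ × 111195 = 211.3 m; ΔE = Δλ × 111195 × cos(52.7021°) = -0.0060 × 111195 × 0.605959 = -404.3 m.

ΔN = 211 m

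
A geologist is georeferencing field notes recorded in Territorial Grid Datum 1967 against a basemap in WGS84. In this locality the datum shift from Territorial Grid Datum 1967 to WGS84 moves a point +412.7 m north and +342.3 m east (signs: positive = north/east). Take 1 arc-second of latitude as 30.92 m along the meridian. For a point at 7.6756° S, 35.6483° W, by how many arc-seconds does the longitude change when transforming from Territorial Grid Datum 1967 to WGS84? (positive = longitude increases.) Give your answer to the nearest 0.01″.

At latitude -7.6756°, cos φ = 0.991040.
1″ of longitude at this latitude = 30.92 × cos φ = 30.6430 m, so Δλ = 342.3 / 30.6430 = 11.171″.

Δλ = 11.17″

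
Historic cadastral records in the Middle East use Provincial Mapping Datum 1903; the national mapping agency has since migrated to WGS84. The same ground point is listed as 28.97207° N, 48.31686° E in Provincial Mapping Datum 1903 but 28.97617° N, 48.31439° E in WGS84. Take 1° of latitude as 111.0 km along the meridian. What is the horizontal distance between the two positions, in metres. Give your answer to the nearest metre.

514 m

Δφ = 28.97617° − 28.97207° = +0.00410°; Δλ = 48.31439° − 48.31686° = -0.00247°.
ΔN = Δφ × 111000 = 455.1 m; ΔE = Δλ × 111000 × cos(28.97207°) = -0.00247 × 111000 × 0.874856 = -239.9 m.
Distance = √(ΔE² + ΔN²) = √((-239.9)² + 455.1²) = 514.4 m.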